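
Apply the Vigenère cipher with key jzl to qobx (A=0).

Repeat the key across the message: jzlj
q(16)+j(9): 25 → z
o(14)+z(25): 39≡13 → n
b(1)+l(11): 12 → m
x(23)+j(9): 32≡6 → g

znmg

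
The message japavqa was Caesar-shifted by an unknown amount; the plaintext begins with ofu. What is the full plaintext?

From the crib: j(9)−o(14)=-5≡21, so the shift is 21.
Subtract 21 from each ciphertext letter:
j(9): 9−21=-12≡14 → o
a(0): 0−21=-21≡5 → f
p(15): 15−21=-6≡20 → u
a(0): 0−21=-21≡5 → f
v(21): 21−21=0 → a
q(16): 16−21=-5≡21 → v
a(0): 0−21=-21≡5 → f

ofufavf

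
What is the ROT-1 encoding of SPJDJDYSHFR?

S(18): 18+1=19 → T
P(15): 15+1=16 → Q
J(9): 9+1=10 → K
D(3): 3+1=4 → E
J(9): 9+1=10 → K
D(3): 3+1=4 → E
Y(24): 24+1=25 → Z
S(18): 18+1=19 → T
H(7): 7+1=8 → I
F(5): 5+1=6 → G
R(17): 17+1=18 → S

TQKEKEZTIGS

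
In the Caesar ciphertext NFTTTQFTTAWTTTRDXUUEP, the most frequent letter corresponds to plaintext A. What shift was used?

19

The most frequent ciphertext letter is T (appears 8 times).
T is position 19; A is position 0.
Shift = 19.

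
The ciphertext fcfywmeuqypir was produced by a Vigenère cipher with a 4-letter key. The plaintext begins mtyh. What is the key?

Subtract each crib letter from the matching ciphertext letter (mod 26):
f(5)−m(12)=-7≡19 → t
c(2)−t(19)=-17≡9 → j
f(5)−y(24)=-19≡7 → h
y(24)−h(7)=17 → r

tjhr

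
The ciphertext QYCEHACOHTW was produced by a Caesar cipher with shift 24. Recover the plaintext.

SAEGJCEQJVY

Q(16): 16−24=-8≡18 → S
Y(24): 24−24=0 → A
C(2): 2−24=-22≡4 → E
E(4): 4−24=-20≡6 → G
H(7): 7−24=-17≡9 → J
A(0): 0−24=-24≡2 → C
C(2): 2−24=-22≡4 → E
O(14): 14−24=-10≡16 → Q
H(7): 7−24=-17≡9 → J
T(19): 19−24=-5≡21 → V
W(22): 22−24=-2≡24 → Y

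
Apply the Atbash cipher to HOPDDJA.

H(7) → S(18)
O(14) → L(11)
P(15) → K(10)
D(3) → W(22)
D(3) → W(22)
J(9) → Q(16)
A(0) → Z(25)

SLKWWQZ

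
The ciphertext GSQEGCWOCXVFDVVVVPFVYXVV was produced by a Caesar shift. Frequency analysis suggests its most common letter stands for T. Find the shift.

2

The most frequent ciphertext letter is V (appears 8 times).
V is position 21; T is position 19.
Shift = 2.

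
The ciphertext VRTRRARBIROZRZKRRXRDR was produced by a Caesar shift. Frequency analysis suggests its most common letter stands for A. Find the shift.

The most frequent ciphertext letter is R (appears 10 times).
R is position 17; A is position 0.
Shift = 17.

17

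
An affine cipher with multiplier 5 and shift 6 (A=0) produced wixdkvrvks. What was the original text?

The inverse of 5 mod 26 is 21, since 5·21=105≡1. Apply D(y)=21·(y−6) mod 26:
w(22): 21·(22−6)=336≡24 → y
i(8): 21·(8−6)=42≡16 → q
x(23): 21·(23−6)=357≡19 → t
d(3): 21·(3−6)=-63≡15 → p
k(10): 21·(10−6)=84≡6 → g
v(21): 21·(21−6)=315≡3 → d
r(17): 21·(17−6)=231≡23 → x
v(21): 21·(21−6)=315≡3 → d
k(10): 21·(10−6)=84≡6 → g
s(18): 21·(18−6)=252≡18 → s

yqtpgdxdgs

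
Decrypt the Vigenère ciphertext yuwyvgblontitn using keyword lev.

nqbnrlqhtcpnij

Repeat the key across the ciphertext: levlevlevlevle
y(24)−l(11): 13 → n
u(20)−e(4): 16 → q
w(22)−v(21): 1 → b
y(24)−l(11): 13 → n
v(21)−e(4): 17 → r
g(6)−v(21): -15≡11 → l
b(1)−l(11): -10≡16 → q
l(11)−e(4): 7 → h
o(14)−v(21): -7≡19 → t
n(13)−l(11): 2 → c
t(19)−e(4): 15 → p
i(8)−v(21): -13≡13 → n
t(19)−l(11): 8 → i
n(13)−e(4): 9 → j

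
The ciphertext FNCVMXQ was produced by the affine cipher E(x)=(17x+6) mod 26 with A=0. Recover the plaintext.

The inverse of 17 mod 26 is 23, since 17·23=391≡1. Apply D(y)=23·(y−6) mod 26:
F(5): 23·(5−6)=-23≡3 → D
N(13): 23·(13−6)=161≡5 → F
C(2): 23·(2−6)=-92≡12 → M
V(21): 23·(21−6)=345≡7 → H
M(12): 23·(12−6)=138≡8 → I
X(23): 23·(23−6)=391≡1 → B
Q(16): 23·(16−6)=230≡22 → W

DFMHIBW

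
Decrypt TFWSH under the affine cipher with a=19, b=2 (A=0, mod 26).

FHMUD

The inverse of 19 mod 26 is 11, since 19·11=209≡1. Apply D(y)=11·(y−2) mod 26:
T(19): 11·(19−2)=187≡5 → F
F(5): 11·(5−2)=33≡7 → H
W(22): 11·(22−2)=220≡12 → M
S(18): 11·(18−2)=176≡20 → U
H(7): 11·(7−2)=55≡3 → D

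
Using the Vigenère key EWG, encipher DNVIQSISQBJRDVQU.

HJBMMYMOWFFXHRWY

Repeat the key across the message: EWGEWGEWGEWGEWGE
D(3)+E(4): 7 → H
N(13)+W(22): 35≡9 → J
V(21)+G(6): 27≡1 → B
I(8)+E(4): 12 → M
Q(16)+W(22): 38≡12 → M
S(18)+G(6): 24 → Y
I(8)+E(4): 12 → M
S(18)+W(22): 40≡14 → O
Q(16)+G(6): 22 → W
B(1)+E(4): 5 → F
J(9)+W(22): 31≡5 → F
R(17)+G(6): 23 → X
D(3)+E(4): 7 → H
V(21)+W(22): 43≡17 → R
Q(16)+G(6): 22 → W
U(20)+E(4): 24 → Y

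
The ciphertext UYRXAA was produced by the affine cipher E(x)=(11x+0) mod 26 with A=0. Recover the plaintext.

The inverse of 11 mod 26 is 19, since 11·19=209≡1. Apply D(y)=19·(y−0) mod 26:
U(20): 19·(20−0)=380≡16 → Q
Y(24): 19·(24−0)=456≡14 → O
R(17): 19·(17−0)=323≡11 → L
X(23): 19·(23−0)=437≡21 → V
A(0): 19·(0−0)=0 → A
A(0): 19·(0−0)=0 → A

QOLVAA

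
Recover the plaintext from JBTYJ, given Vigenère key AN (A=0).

JOTLJ

Repeat the key across the ciphertext: ANANA
J(9)−A(0): 9 → J
B(1)−N(13): -12≡14 → O
T(19)−A(0): 19 → T
Y(24)−N(13): 11 → L
J(9)−A(0): 9 → J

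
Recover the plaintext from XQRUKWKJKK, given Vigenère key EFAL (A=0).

TLRJGRKYGF

Repeat the key across the ciphertext: EFALEFALEF
X(23)−E(4): 19 → T
Q(16)−F(5): 11 → L
R(17)−A(0): 17 → R
U(20)−L(11): 9 → J
K(10)−E(4): 6 → G
W(22)−F(5): 17 → R
K(10)−A(0): 10 → K
J(9)−L(11): -2≡24 → Y
K(10)−E(4): 6 → G
K(10)−F(5): 5 → F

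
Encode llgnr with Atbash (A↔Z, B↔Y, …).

ootmi

l(11) → o(14)
l(11) → o(14)
g(6) → t(19)
n(13) → m(12)
r(17) → i(8)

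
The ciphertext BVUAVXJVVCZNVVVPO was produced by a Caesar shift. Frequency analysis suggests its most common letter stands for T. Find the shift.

The most frequent ciphertext letter is V (appears 7 times).
V is position 21; T is position 19.
Shift = 2.

2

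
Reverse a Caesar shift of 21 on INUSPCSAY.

NSZXUHXFD

I(8): 8−21=-13≡13 → N
N(13): 13−21=-8≡18 → S
U(20): 20−21=-1≡25 → Z
S(18): 18−21=-3≡23 → X
P(15): 15−21=-6≡20 → U
C(2): 2−21=-19≡7 → H
S(18): 18−21=-3≡23 → X
A(0): 0−21=-21≡5 → F
Y(24): 24−21=3 → D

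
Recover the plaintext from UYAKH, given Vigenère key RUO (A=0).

Repeat the key across the ciphertext: RUORU
U(20)−R(17): 3 → D
Y(24)−U(20): 4 → E
A(0)−O(14): -14≡12 → M
K(10)−R(17): -7≡19 → T
H(7)−U(20): -13≡13 → N

DEMTN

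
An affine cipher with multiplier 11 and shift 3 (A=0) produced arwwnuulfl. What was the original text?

The inverse of 11 mod 26 is 19, since 11·19=209≡1. Apply D(y)=19·(y−3) mod 26:
a(0): 19·(0−3)=-57≡21 → v
r(17): 19·(17−3)=266≡6 → g
w(22): 19·(22−3)=361≡23 → x
w(22): 19·(22−3)=361≡23 → x
n(13): 19·(13−3)=190≡8 → i
u(20): 19·(20−3)=323≡11 → l
u(20): 19·(20−3)=323≡11 → l
l(11): 19·(11−3)=152≡22 → w
f(5): 19·(5−3)=38≡12 → m
l(11): 19·(11−3)=152≡22 → w

vgxxillwmw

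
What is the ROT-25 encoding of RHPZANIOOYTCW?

R(17): 17+25=42≡16 → Q
H(7): 7+25=32≡6 → G
P(15): 15+25=40≡14 → O
Z(25): 25+25=50≡24 → Y
A(0): 0+25=25 → Z
N(13): 13+25=38≡12 → M
I(8): 8+25=33≡7 → H
O(14): 14+25=39≡13 → N
O(14): 14+25=39≡13 → N
Y(24): 24+25=49≡23 → X
T(19): 19+25=44≡18 → S
C(2): 2+25=27≡1 → B
W(22): 22+25=47≡21 → V

QGOYZMHNNXSBV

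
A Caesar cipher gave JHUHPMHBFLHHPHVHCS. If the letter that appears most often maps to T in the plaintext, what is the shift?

14

The most frequent ciphertext letter is H (appears 7 times).
H is position 7; T is position 19.
Shift = -12≡14.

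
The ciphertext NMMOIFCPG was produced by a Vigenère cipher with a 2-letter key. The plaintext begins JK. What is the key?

Subtract each crib letter from the matching ciphertext letter (mod 26):
N(13)−J(9)=4 → E
M(12)−K(10)=2 → C

EC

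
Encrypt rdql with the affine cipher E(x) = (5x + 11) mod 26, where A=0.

sano

r(17): 5·17+11=96≡18 → s
d(3): 5·3+11=26≡0 → a
q(16): 5·16+11=91≡13 → n
l(11): 5·11+11=66≡14 → o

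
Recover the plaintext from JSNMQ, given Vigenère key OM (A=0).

Repeat the key across the ciphertext: OMOMO
J(9)−O(14): -5≡21 → V
S(18)−M(12): 6 → G
N(13)−O(14): -1≡25 → Z
M(12)−M(12): 0 → A
Q(16)−O(14): 2 → C

VGZAC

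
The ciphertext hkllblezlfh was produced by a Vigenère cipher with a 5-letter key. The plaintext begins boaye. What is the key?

gwlnx

Subtract each crib letter from the matching ciphertext letter (mod 26):
h(7)−b(1)=6 → g
k(10)−o(14)=-4≡22 → w
l(11)−a(0)=11 → l
l(11)−y(24)=-13≡13 → n
b(1)−e(4)=-3≡23 → x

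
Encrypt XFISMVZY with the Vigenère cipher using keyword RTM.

OYUJFHQR

Repeat the key across the message: RTMRTMRT
X(23)+R(17): 40≡14 → O
F(5)+T(19): 24 → Y
I(8)+M(12): 20 → U
S(18)+R(17): 35≡9 → J
M(12)+T(19): 31≡5 → F
V(21)+M(12): 33≡7 → H
Z(25)+R(17): 42≡16 → Q
Y(24)+T(19): 43≡17 → R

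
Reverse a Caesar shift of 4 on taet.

pwap

t(19): 19−4=15 → p
a(0): 0−4=-4≡22 → w
e(4): 4−4=0 → a
t(19): 19−4=15 → p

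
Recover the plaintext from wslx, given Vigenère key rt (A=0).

fzue

Repeat the key across the ciphertext: rtrt
w(22)−r(17): 5 → f
s(18)−t(19): -1≡25 → z
l(11)−r(17): -6≡20 → u
x(23)−t(19): 4 → e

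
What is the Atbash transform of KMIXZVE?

PNRCAEV

K(10) → P(15)
M(12) → N(13)
I(8) → R(17)
X(23) → C(2)
Z(25) → A(0)
V(21) → E(4)
E(4) → V(21)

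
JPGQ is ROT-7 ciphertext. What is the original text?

J(9): 9−7=2 → C
P(15): 15−7=8 → I
G(6): 6−7=-1≡25 → Z
Q(16): 16−7=9 → J

CIZJ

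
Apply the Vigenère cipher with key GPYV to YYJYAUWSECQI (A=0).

ENHTGJUNKROD

Repeat the key across the message: GPYVGPYVGPYV
Y(24)+G(6): 30≡4 → E
Y(24)+P(15): 39≡13 → N
J(9)+Y(24): 33≡7 → H
Y(24)+V(21): 45≡19 → T
A(0)+G(6): 6 → G
U(20)+P(15): 35≡9 → J
W(22)+Y(24): 46≡20 → U
S(18)+V(21): 39≡13 → N
E(4)+G(6): 10 → K
C(2)+P(15): 17 → R
Q(16)+Y(24): 40≡14 → O
I(8)+V(21): 29≡3 → D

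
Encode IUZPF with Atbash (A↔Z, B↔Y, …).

I(8) → R(17)
U(20) → F(5)
Z(25) → A(0)
P(15) → K(10)
F(5) → U(20)

RFAKU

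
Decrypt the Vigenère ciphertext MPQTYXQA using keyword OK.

Repeat the key across the ciphertext: OKOKOKOK
M(12)−O(14): -2≡24 → Y
P(15)−K(10): 5 → F
Q(16)−O(14): 2 → C
T(19)−K(10): 9 → J
Y(24)−O(14): 10 → K
X(23)−K(10): 13 → N
Q(16)−O(14): 2 → C
A(0)−K(10): -10≡16 → Q

YFCJKNCQ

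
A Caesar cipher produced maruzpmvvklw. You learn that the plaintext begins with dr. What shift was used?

From the crib: m(12)−d(3)=9, so the shift is 9.

9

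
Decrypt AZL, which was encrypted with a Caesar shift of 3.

A(0): 0−3=-3≡23 → X
Z(25): 25−3=22 → W
L(11): 11−3=8 → I

XWI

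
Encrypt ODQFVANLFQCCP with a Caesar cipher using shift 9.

O(14): 14+9=23 → X
D(3): 3+9=12 → M
Q(16): 16+9=25 → Z
F(5): 5+9=14 → O
V(21): 21+9=30≡4 → E
A(0): 0+9=9 → J
N(13): 13+9=22 → W
L(11): 11+9=20 → U
F(5): 5+9=14 → O
Q(16): 16+9=25 → Z
C(2): 2+9=11 → L
C(2): 2+9=11 → L
P(15): 15+9=24 → Y

XMZOEJWUOZLLY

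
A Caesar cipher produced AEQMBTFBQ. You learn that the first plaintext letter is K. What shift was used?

From the crib: A(0)−K(10)=-10≡16, so the shift is 16.

16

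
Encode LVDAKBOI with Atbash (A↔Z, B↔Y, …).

OEWZPYLR

L(11) → O(14)
V(21) → E(4)
D(3) → W(22)
A(0) → Z(25)
K(10) → P(15)
B(1) → Y(24)
O(14) → L(11)
I(8) → R(17)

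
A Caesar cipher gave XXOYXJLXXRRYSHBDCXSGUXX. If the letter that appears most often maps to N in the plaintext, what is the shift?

10

The most frequent ciphertext letter is X (appears 8 times).
X is position 23; N is position 13.
Shift = 10.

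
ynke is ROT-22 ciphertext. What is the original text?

croi

y(24): 24−22=2 → c
n(13): 13−22=-9≡17 → r
k(10): 10−22=-12≡14 → o
e(4): 4−22=-18≡8 → i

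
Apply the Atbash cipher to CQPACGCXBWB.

XJKZXTXCYDY

C(2) → X(23)
Q(16) → J(9)
P(15) → K(10)
A(0) → Z(25)
C(2) → X(23)
G(6) → T(19)
C(2) → X(23)
X(23) → C(2)
B(1) → Y(24)
W(22) → D(3)
B(1) → Y(24)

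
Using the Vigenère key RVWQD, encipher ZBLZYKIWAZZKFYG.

QWHPBBDSQCQFBOJ

Repeat the key across the message: RVWQDRVWQDRVWQD
Z(25)+R(17): 42≡16 → Q
B(1)+V(21): 22 → W
L(11)+W(22): 33≡7 → H
Z(25)+Q(16): 41≡15 → P
Y(24)+D(3): 27≡1 → B
K(10)+R(17): 27≡1 → B
I(8)+V(21): 29≡3 → D
W(22)+W(22): 44≡18 → S
A(0)+Q(16): 16 → Q
Z(25)+D(3): 28≡2 → C
Z(25)+R(17): 42≡16 → Q
K(10)+V(21): 31≡5 → F
F(5)+W(22): 27≡1 → B
Y(24)+Q(16): 40≡14 → O
G(6)+D(3): 9 → J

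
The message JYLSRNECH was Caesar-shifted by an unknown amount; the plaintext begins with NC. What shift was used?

From the crib: J(9)−N(13)=-4≡22, so the shift is 22.

22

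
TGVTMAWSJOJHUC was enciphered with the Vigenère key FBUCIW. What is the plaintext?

Repeat the key across the ciphertext: FBUCIWFBUCIWFB
T(19)−F(5): 14 → O
G(6)−B(1): 5 → F
V(21)−U(20): 1 → B
T(19)−C(2): 17 → R
M(12)−I(8): 4 → E
A(0)−W(22): -22≡4 → E
W(22)−F(5): 17 → R
S(18)−B(1): 17 → R
J(9)−U(20): -11≡15 → P
O(14)−C(2): 12 → M
J(9)−I(8): 1 → B
H(7)−W(22): -15≡11 → L
U(20)−F(5): 15 → P
C(2)−B(1): 1 → B

OFBREERRPMBLPB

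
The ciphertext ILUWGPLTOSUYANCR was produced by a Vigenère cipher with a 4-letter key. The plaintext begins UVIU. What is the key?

OQMC

Subtract each crib letter from the matching ciphertext letter (mod 26):
I(8)−U(20)=-12≡14 → O
L(11)−V(21)=-10≡16 → Q
U(20)−I(8)=12 → M
W(22)−U(20)=2 → C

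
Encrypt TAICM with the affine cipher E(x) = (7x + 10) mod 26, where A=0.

NKOYQ

T(19): 7·19+10=143≡13 → N
A(0): 7·0+10=10 → K
I(8): 7·8+10=66≡14 → O
C(2): 7·2+10=24 → Y
M(12): 7·12+10=94≡16 → Q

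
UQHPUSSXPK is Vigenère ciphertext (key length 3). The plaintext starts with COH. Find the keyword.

Subtract each crib letter from the matching ciphertext letter (mod 26):
U(20)−C(2)=18 → S
Q(16)−O(14)=2 → C
H(7)−H(7)=0 → A

SCA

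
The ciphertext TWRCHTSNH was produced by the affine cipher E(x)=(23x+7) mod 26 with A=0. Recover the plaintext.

WVOTAWFYA

The inverse of 23 mod 26 is 17, since 23·17=391≡1. Apply D(y)=17·(y−7) mod 26:
T(19): 17·(19−7)=204≡22 → W
W(22): 17·(22−7)=255≡21 → V
R(17): 17·(17−7)=170≡14 → O
C(2): 17·(2−7)=-85≡19 → T
H(7): 17·(7−7)=0 → A
T(19): 17·(19−7)=204≡22 → W
S(18): 17·(18−7)=187≡5 → F
N(13): 17·(13−7)=102≡24 → Y
H(7): 17·(7−7)=0 → A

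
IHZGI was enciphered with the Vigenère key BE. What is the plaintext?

Repeat the key across the ciphertext: BEBEB
I(8)−B(1): 7 → H
H(7)−E(4): 3 → D
Z(25)−B(1): 24 → Y
G(6)−E(4): 2 → C
I(8)−B(1): 7 → H

HDYCH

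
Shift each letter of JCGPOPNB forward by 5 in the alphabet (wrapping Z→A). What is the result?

J(9): 9+5=14 → O
C(2): 2+5=7 → H
G(6): 6+5=11 → L
P(15): 15+5=20 → U
O(14): 14+5=19 → T
P(15): 15+5=20 → U
N(13): 13+5=18 → S
B(1): 1+5=6 → G

OHLUTUSG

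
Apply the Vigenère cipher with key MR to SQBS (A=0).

EHNJ

Repeat the key across the message: MRMR
S(18)+M(12): 30≡4 → E
Q(16)+R(17): 33≡7 → H
B(1)+M(12): 13 → N
S(18)+R(17): 35≡9 → J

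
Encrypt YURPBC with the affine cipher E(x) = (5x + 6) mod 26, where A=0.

WCNDLQ

Y(24): 5·24+6=126≡22 → W
U(20): 5·20+6=106≡2 → C
R(17): 5·17+6=91≡13 → N
P(15): 5·15+6=81≡3 → D
B(1): 5·1+6=11 → L
C(2): 5·2+6=16 → Q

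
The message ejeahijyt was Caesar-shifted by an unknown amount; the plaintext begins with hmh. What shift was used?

From the crib: e(4)−h(7)=-3≡23, so the shift is 23.

23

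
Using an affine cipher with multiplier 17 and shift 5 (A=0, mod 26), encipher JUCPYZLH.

J(9): 17·9+5=158≡2 → C
U(20): 17·20+5=345≡7 → H
C(2): 17·2+5=39≡13 → N
P(15): 17·15+5=260≡0 → A
Y(24): 17·24+5=413≡23 → X
Z(25): 17·25+5=430≡14 → O
L(11): 17·11+5=192≡10 → K
H(7): 17·7+5=124≡20 → U

CHNAXOKU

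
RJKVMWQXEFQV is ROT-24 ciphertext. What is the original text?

TLMXOYSZGHSX

R(17): 17−24=-7≡19 → T
J(9): 9−24=-15≡11 → L
K(10): 10−24=-14≡12 → M
V(21): 21−24=-3≡23 → X
M(12): 12−24=-12≡14 → O
W(22): 22−24=-2≡24 → Y
Q(16): 16−24=-8≡18 → S
X(23): 23−24=-1≡25 → Z
E(4): 4−24=-20≡6 → G
F(5): 5−24=-19≡7 → H
Q(16): 16−24=-8≡18 → S
V(21): 21−24=-3≡23 → X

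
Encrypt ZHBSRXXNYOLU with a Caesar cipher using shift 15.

Z(25): 25+15=40≡14 → O
H(7): 7+15=22 → W
B(1): 1+15=16 → Q
S(18): 18+15=33≡7 → H
R(17): 17+15=32≡6 → G
X(23): 23+15=38≡12 → M
X(23): 23+15=38≡12 → M
N(13): 13+15=28≡2 → C
Y(24): 24+15=39≡13 → N
O(14): 14+15=29≡3 → D
L(11): 11+15=26≡0 → A
U(20): 20+15=35≡9 → J

OWQHGMMCNDAJ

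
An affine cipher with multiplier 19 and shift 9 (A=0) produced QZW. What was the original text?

The inverse of 19 mod 26 is 11, since 19·11=209≡1. Apply D(y)=11·(y−9) mod 26:
Q(16): 11·(16−9)=77≡25 → Z
Z(25): 11·(25−9)=176≡20 → U
W(22): 11·(22−9)=143≡13 → N

ZUN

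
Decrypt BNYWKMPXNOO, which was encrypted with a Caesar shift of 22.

FRCAOQTBRSS

B(1): 1−22=-21≡5 → F
N(13): 13−22=-9≡17 → R
Y(24): 24−22=2 → C
W(22): 22−22=0 → A
K(10): 10−22=-12≡14 → O
M(12): 12−22=-10≡16 → Q
P(15): 15−22=-7≡19 → T
X(23): 23−22=1 → B
N(13): 13−22=-9≡17 → R
O(14): 14−22=-8≡18 → S
O(14): 14−22=-8≡18 → S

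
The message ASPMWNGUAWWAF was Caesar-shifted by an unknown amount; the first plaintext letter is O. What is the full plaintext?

OGDAKBUIOKKOT

From the crib: A(0)−O(14)=-14≡12, so the shift is 12.
Subtract 12 from each ciphertext letter:
A(0): 0−12=-12≡14 → O
S(18): 18−12=6 → G
P(15): 15−12=3 → D
M(12): 12−12=0 → A
W(22): 22−12=10 → K
N(13): 13−12=1 → B
G(6): 6−12=-6≡20 → U
U(20): 20−12=8 → I
A(0): 0−12=-12≡14 → O
W(22): 22−12=10 → K
W(22): 22−12=10 → K
A(0): 0−12=-12≡14 → O
F(5): 5−12=-7≡19 → T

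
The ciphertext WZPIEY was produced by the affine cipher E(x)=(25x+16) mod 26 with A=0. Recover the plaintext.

The inverse of 25 mod 26 is 25, since 25·25=625≡1. Apply D(y)=25·(y−16) mod 26:
W(22): 25·(22−16)=150≡20 → U
Z(25): 25·(25−16)=225≡17 → R
P(15): 25·(15−16)=-25≡1 → B
I(8): 25·(8−16)=-200≡8 → I
E(4): 25·(4−16)=-300≡12 → M
Y(24): 25·(24−16)=200≡18 → S

URBIMS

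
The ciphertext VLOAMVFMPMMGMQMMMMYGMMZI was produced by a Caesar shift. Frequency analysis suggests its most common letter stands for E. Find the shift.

The most frequent ciphertext letter is M (appears 11 times).
M is position 12; E is position 4.
Shift = 8.

8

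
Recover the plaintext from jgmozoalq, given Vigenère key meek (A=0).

xcienkwbe

Repeat the key across the ciphertext: meekmeekm
j(9)−m(12): -3≡23 → x
g(6)−e(4): 2 → c
m(12)−e(4): 8 → i
o(14)−k(10): 4 → e
z(25)−m(12): 13 → n
o(14)−e(4): 10 → k
a(0)−e(4): -4≡22 → w
l(11)−k(10): 1 → b
q(16)−m(12): 4 → e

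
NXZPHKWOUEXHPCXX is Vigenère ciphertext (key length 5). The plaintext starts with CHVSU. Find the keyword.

LQEXN

Subtract each crib letter from the matching ciphertext letter (mod 26):
N(13)−C(2)=11 → L
X(23)−H(7)=16 → Q
Z(25)−V(21)=4 → E
P(15)−S(18)=-3≡23 → X
H(7)−U(20)=-13≡13 → N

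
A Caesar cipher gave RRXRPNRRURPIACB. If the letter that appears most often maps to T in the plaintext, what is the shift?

24

The most frequent ciphertext letter is R (appears 6 times).
R is position 17; T is position 19.
Shift = -2≡24.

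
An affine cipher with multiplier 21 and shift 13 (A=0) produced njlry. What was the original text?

The inverse of 21 mod 26 is 5, since 21·5=105≡1. Apply D(y)=5·(y−13) mod 26:
n(13): 5·(13−13)=0 → a
j(9): 5·(9−13)=-20≡6 → g
l(11): 5·(11−13)=-10≡16 → q
r(17): 5·(17−13)=20 → u
y(24): 5·(24−13)=55≡3 → d

agqud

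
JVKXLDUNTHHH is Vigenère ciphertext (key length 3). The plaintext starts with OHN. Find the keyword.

Subtract each crib letter from the matching ciphertext letter (mod 26):
J(9)−O(14)=-5≡21 → V
V(21)−H(7)=14 → O
K(10)−N(13)=-3≡23 → X

VOX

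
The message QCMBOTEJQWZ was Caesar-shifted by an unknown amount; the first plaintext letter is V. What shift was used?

21

From the crib: Q(16)−V(21)=-5≡21, so the shift is 21.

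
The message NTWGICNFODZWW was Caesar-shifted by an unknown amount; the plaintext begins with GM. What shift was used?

From the crib: N(13)−G(6)=7, so the shift is 7.

7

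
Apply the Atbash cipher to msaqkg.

nhzjpt

m(12) → n(13)
s(18) → h(7)
a(0) → z(25)
q(16) → j(9)
k(10) → p(15)
g(6) → t(19)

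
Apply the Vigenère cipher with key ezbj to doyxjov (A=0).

Repeat the key across the message: ezbjezb
d(3)+e(4): 7 → h
o(14)+z(25): 39≡13 → n
y(24)+b(1): 25 → z
x(23)+j(9): 32≡6 → g
j(9)+e(4): 13 → n
o(14)+z(25): 39≡13 → n
v(21)+b(1): 22 → w

hnzgnnw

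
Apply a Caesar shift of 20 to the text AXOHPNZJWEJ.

A(0): 0+20=20 → U
X(23): 23+20=43≡17 → R
O(14): 14+20=34≡8 → I
H(7): 7+20=27≡1 → B
P(15): 15+20=35≡9 → J
N(13): 13+20=33≡7 → H
Z(25): 25+20=45≡19 → T
J(9): 9+20=29≡3 → D
W(22): 22+20=42≡16 → Q
E(4): 4+20=24 → Y
J(9): 9+20=29≡3 → D

URIBJHTDQYD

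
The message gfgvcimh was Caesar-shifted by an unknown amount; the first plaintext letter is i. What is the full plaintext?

From the crib: g(6)−i(8)=-2≡24, so the shift is 24.
Subtract 24 from each ciphertext letter:
g(6): 6−24=-18≡8 → i
f(5): 5−24=-19≡7 → h
g(6): 6−24=-18≡8 → i
v(21): 21−24=-3≡23 → x
c(2): 2−24=-22≡4 → e
i(8): 8−24=-16≡10 → k
m(12): 12−24=-12≡14 → o
h(7): 7−24=-17≡9 → j

ihixekoj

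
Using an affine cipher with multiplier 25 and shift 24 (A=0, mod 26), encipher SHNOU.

GRLKE

S(18): 25·18+24=474≡6 → G
H(7): 25·7+24=199≡17 → R
N(13): 25·13+24=349≡11 → L
O(14): 25·14+24=374≡10 → K
U(20): 25·20+24=524≡4 → E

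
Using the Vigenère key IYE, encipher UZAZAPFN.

CXEHYTNL

Repeat the key across the message: IYEIYEIY
U(20)+I(8): 28≡2 → C
Z(25)+Y(24): 49≡23 → X
A(0)+E(4): 4 → E
Z(25)+I(8): 33≡7 → H
A(0)+Y(24): 24 → Y
P(15)+E(4): 19 → T
F(5)+I(8): 13 → N
N(13)+Y(24): 37≡11 → L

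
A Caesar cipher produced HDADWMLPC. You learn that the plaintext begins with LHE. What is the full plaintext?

LHEHAQPTG

From the crib: H(7)−L(11)=-4≡22, so the shift is 22.
Subtract 22 from each ciphertext letter:
H(7): 7−22=-15≡11 → L
D(3): 3−22=-19≡7 → H
A(0): 0−22=-22≡4 → E
D(3): 3−22=-19≡7 → H
W(22): 22−22=0 → A
M(12): 12−22=-10≡16 → Q
L(11): 11−22=-11≡15 → P
P(15): 15−22=-7≡19 → T
C(2): 2−22=-20≡6 → G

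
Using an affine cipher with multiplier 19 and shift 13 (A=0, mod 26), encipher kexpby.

vlimgb

k(10): 19·10+13=203≡21 → v
e(4): 19·4+13=89≡11 → l
x(23): 19·23+13=450≡8 → i
p(15): 19·15+13=298≡12 → m
b(1): 19·1+13=32≡6 → g
y(24): 19·24+13=469≡1 → b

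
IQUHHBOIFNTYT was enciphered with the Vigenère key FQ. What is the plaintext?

Repeat the key across the ciphertext: FQFQFQFQFQFQF
I(8)−F(5): 3 → D
Q(16)−Q(16): 0 → A
U(20)−F(5): 15 → P
H(7)−Q(16): -9≡17 → R
H(7)−F(5): 2 → C
B(1)−Q(16): -15≡11 → L
O(14)−F(5): 9 → J
I(8)−Q(16): -8≡18 → S
F(5)−F(5): 0 → A
N(13)−Q(16): -3≡23 → X
T(19)−F(5): 14 → O
Y(24)−Q(16): 8 → I
T(19)−F(5): 14 → O

DAPRCLJSAXOIO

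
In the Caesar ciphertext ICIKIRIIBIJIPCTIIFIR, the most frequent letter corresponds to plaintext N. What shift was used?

The most frequent ciphertext letter is I (appears 10 times).
I is position 8; N is position 13.
Shift = -5≡21.

21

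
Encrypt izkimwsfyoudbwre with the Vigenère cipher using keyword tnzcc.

Repeat the key across the message: tnzcctnzcctnzcct
i(8)+t(19): 27≡1 → b
z(25)+n(13): 38≡12 → m
k(10)+z(25): 35≡9 → j
i(8)+c(2): 10 → k
m(12)+c(2): 14 → o
w(22)+t(19): 41≡15 → p
s(18)+n(13): 31≡5 → f
f(5)+z(25): 30≡4 → e
y(24)+c(2): 26≡0 → a
o(14)+c(2): 16 → q
u(20)+t(19): 39≡13 → n
d(3)+n(13): 16 → q
b(1)+z(25): 26≡0 → a
w(22)+c(2): 24 → y
r(17)+c(2): 19 → t
e(4)+t(19): 23 → x

bmjkopfeaqnqaytx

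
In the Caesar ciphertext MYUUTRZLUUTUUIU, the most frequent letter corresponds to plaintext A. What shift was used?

The most frequent ciphertext letter is U (appears 7 times).
U is position 20; A is position 0.
Shift = 20.

20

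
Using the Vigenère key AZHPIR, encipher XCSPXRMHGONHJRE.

XBZEFIMGNDVYJQL

Repeat the key across the message: AZHPIRAZHPIRAZH
X(23)+A(0): 23 → X
C(2)+Z(25): 27≡1 → B
S(18)+H(7): 25 → Z
P(15)+P(15): 30≡4 → E
X(23)+I(8): 31≡5 → F
R(17)+R(17): 34≡8 → I
M(12)+A(0): 12 → M
H(7)+Z(25): 32≡6 → G
G(6)+H(7): 13 → N
O(14)+P(15): 29≡3 → D
N(13)+I(8): 21 → V
H(7)+R(17): 24 → Y
J(9)+A(0): 9 → J
R(17)+Z(25): 42≡16 → Q
E(4)+H(7): 11 → L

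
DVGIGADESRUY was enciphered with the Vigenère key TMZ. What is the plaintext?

Repeat the key across the ciphertext: TMZTMZTMZTMZ
D(3)−T(19): -16≡10 → K
V(21)−M(12): 9 → J
G(6)−Z(25): -19≡7 → H
I(8)−T(19): -11≡15 → P
G(6)−M(12): -6≡20 → U
A(0)−Z(25): -25≡1 → B
D(3)−T(19): -16≡10 → K
E(4)−M(12): -8≡18 → S
S(18)−Z(25): -7≡19 → T
R(17)−T(19): -2≡24 → Y
U(20)−M(12): 8 → I
Y(24)−Z(25): -1≡25 → Z

KJHPUBKSTYIZ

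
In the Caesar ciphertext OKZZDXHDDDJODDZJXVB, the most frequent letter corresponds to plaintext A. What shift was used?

3

The most frequent ciphertext letter is D (appears 6 times).
D is position 3; A is position 0.
Shift = 3.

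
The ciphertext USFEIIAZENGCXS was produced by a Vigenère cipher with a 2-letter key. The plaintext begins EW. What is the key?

Subtract each crib letter from the matching ciphertext letter (mod 26):
U(20)−E(4)=16 → Q
S(18)−W(22)=-4≡22 → W

QW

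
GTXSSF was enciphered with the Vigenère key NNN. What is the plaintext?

Repeat the key across the ciphertext: NNNNNN
G(6)−N(13): -7≡19 → T
T(19)−N(13): 6 → G
X(23)−N(13): 10 → K
S(18)−N(13): 5 → F
S(18)−N(13): 5 → F
F(5)−N(13): -8≡18 → S

TGKFFS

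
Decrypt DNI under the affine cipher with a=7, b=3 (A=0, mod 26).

The inverse of 7 mod 26 is 15, since 7·15=105≡1. Apply D(y)=15·(y−3) mod 26:
D(3): 15·(3−3)=0 → A
N(13): 15·(13−3)=150≡20 → U
I(8): 15·(8−3)=75≡23 → X

AUX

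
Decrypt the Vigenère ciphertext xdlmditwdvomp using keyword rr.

Repeat the key across the ciphertext: rrrrrrrrrrrrr
x(23)−r(17): 6 → g
d(3)−r(17): -14≡12 → m
l(11)−r(17): -6≡20 → u
m(12)−r(17): -5≡21 → v
d(3)−r(17): -14≡12 → m
i(8)−r(17): -9≡17 → r
t(19)−r(17): 2 → c
w(22)−r(17): 5 → f
d(3)−r(17): -14≡12 → m
v(21)−r(17): 4 → e
o(14)−r(17): -3≡23 → x
m(12)−r(17): -5≡21 → v
p(15)−r(17): -2≡24 → y

gmuvmrcfmexvy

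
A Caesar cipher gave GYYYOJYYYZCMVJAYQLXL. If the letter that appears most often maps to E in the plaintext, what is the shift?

20

The most frequent ciphertext letter is Y (appears 7 times).
Y is position 24; E is position 4.
Shift = 20.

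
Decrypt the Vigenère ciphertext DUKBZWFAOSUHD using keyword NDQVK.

Repeat the key across the ciphertext: NDQVKNDQVKNDQ
D(3)−N(13): -10≡16 → Q
U(20)−D(3): 17 → R
K(10)−Q(16): -6≡20 → U
B(1)−V(21): -20≡6 → G
Z(25)−K(10): 15 → P
W(22)−N(13): 9 → J
F(5)−D(3): 2 → C
A(0)−Q(16): -16≡10 → K
O(14)−V(21): -7≡19 → T
S(18)−K(10): 8 → I
U(20)−N(13): 7 → H
H(7)−D(3): 4 → E
D(3)−Q(16): -13≡13 → N

QRUGPJCKTIHEN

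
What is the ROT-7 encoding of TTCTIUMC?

AAJAPBTJ

T(19): 19+7=26≡0 → A
T(19): 19+7=26≡0 → A
C(2): 2+7=9 → J
T(19): 19+7=26≡0 → A
I(8): 8+7=15 → P
U(20): 20+7=27≡1 → B
M(12): 12+7=19 → T
C(2): 2+7=9 → J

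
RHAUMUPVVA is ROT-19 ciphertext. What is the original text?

R(17): 17−19=-2≡24 → Y
H(7): 7−19=-12≡14 → O
A(0): 0−19=-19≡7 → H
U(20): 20−19=1 → B
M(12): 12−19=-7≡19 → T
U(20): 20−19=1 → B
P(15): 15−19=-4≡22 → W
V(21): 21−19=2 → C
V(21): 21−19=2 → C
A(0): 0−19=-19≡7 → H

YOHBTBWCCH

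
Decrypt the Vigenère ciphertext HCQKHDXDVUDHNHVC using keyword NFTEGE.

UXXGBZKYCQXDACCY

Repeat the key across the ciphertext: NFTEGENFTEGENFTE
H(7)−N(13): -6≡20 → U
C(2)−F(5): -3≡23 → X
Q(16)−T(19): -3≡23 → X
K(10)−E(4): 6 → G
H(7)−G(6): 1 → B
D(3)−E(4): -1≡25 → Z
X(23)−N(13): 10 → K
D(3)−F(5): -2≡24 → Y
V(21)−T(19): 2 → C
U(20)−E(4): 16 → Q
D(3)−G(6): -3≡23 → X
H(7)−E(4): 3 → D
N(13)−N(13): 0 → A
H(7)−F(5): 2 → C
V(21)−T(19): 2 → C
C(2)−E(4): -2≡24 → Y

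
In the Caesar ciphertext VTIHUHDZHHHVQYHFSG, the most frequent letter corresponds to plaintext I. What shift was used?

25

The most frequent ciphertext letter is H (appears 6 times).
H is position 7; I is position 8.
Shift = -1≡25.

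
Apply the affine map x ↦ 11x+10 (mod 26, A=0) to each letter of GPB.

YTV

G(6): 11·6+10=76≡24 → Y
P(15): 11·15+10=175≡19 → T
B(1): 11·1+10=21 → V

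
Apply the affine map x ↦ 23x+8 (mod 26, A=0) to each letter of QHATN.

Q(16): 23·16+8=376≡12 → M
H(7): 23·7+8=169≡13 → N
A(0): 23·0+8=8 → I
T(19): 23·19+8=445≡3 → D
N(13): 23·13+8=307≡21 → V

MNIDV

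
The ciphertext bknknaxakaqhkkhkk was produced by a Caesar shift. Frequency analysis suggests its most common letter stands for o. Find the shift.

22

The most frequent ciphertext letter is k (appears 7 times).
k is position 10; o is position 14.
Shift = -4≡22.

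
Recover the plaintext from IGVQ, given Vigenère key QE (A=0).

SCFM

Repeat the key across the ciphertext: QEQE
I(8)−Q(16): -8≡18 → S
G(6)−E(4): 2 → C
V(21)−Q(16): 5 → F
Q(16)−E(4): 12 → M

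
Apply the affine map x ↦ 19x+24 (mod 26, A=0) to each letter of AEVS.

A(0): 19·0+24=24 → Y
E(4): 19·4+24=100≡22 → W
V(21): 19·21+24=423≡7 → H
S(18): 19·18+24=366≡2 → C

YWHC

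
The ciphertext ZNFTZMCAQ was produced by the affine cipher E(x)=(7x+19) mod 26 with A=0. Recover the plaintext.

MOYAMZFBH

The inverse of 7 mod 26 is 15, since 7·15=105≡1. Apply D(y)=15·(y−19) mod 26:
Z(25): 15·(25−19)=90≡12 → M
N(13): 15·(13−19)=-90≡14 → O
F(5): 15·(5−19)=-210≡24 → Y
T(19): 15·(19−19)=0 → A
Z(25): 15·(25−19)=90≡12 → M
M(12): 15·(12−19)=-105≡25 → Z
C(2): 15·(2−19)=-255≡5 → F
A(0): 15·(0−19)=-285≡1 → B
Q(16): 15·(16−19)=-45≡7 → H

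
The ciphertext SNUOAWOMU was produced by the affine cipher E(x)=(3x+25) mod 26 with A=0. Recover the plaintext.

The inverse of 3 mod 26 is 9, since 3·9=27≡1. Apply D(y)=9·(y−25) mod 26:
S(18): 9·(18−25)=-63≡15 → P
N(13): 9·(13−25)=-108≡22 → W
U(20): 9·(20−25)=-45≡7 → H
O(14): 9·(14−25)=-99≡5 → F
A(0): 9·(0−25)=-225≡9 → J
W(22): 9·(22−25)=-27≡25 → Z
O(14): 9·(14−25)=-99≡5 → F
M(12): 9·(12−25)=-117≡13 → N
U(20): 9·(20−25)=-45≡7 → H

PWHFJZFNH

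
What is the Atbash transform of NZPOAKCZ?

MAKLZPXA

N(13) → M(12)
Z(25) → A(0)
P(15) → K(10)
O(14) → L(11)
A(0) → Z(25)
K(10) → P(15)
C(2) → X(23)
Z(25) → A(0)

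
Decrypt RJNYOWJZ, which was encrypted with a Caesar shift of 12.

R(17): 17−12=5 → F
J(9): 9−12=-3≡23 → X
N(13): 13−12=1 → B
Y(24): 24−12=12 → M
O(14): 14−12=2 → C
W(22): 22−12=10 → K
J(9): 9−12=-3≡23 → X
Z(25): 25−12=13 → N

FXBMCKXN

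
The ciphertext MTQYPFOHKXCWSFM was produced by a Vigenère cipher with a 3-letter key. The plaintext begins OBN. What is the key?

YSD

Subtract each crib letter from the matching ciphertext letter (mod 26):
M(12)−O(14)=-2≡24 → Y
T(19)−B(1)=18 → S
Q(16)−N(13)=3 → D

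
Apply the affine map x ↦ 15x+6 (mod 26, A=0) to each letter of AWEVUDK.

GYOJUZA

A(0): 15·0+6=6 → G
W(22): 15·22+6=336≡24 → Y
E(4): 15·4+6=66≡14 → O
V(21): 15·21+6=321≡9 → J
U(20): 15·20+6=306≡20 → U
D(3): 15·3+6=51≡25 → Z
K(10): 15·10+6=156≡0 → A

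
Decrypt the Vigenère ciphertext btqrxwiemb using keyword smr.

Repeat the key across the ciphertext: smrsmrsmrs
b(1)−s(18): -17≡9 → j
t(19)−m(12): 7 → h
q(16)−r(17): -1≡25 → z
r(17)−s(18): -1≡25 → z
x(23)−m(12): 11 → l
w(22)−r(17): 5 → f
i(8)−s(18): -10≡16 → q
e(4)−m(12): -8≡18 → s
m(12)−r(17): -5≡21 → v
b(1)−s(18): -17≡9 → j

jhzzlfqsvj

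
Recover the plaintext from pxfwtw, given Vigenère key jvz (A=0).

Repeat the key across the ciphertext: jvzjvz
p(15)−j(9): 6 → g
x(23)−v(21): 2 → c
f(5)−z(25): -20≡6 → g
w(22)−j(9): 13 → n
t(19)−v(21): -2≡24 → y
w(22)−z(25): -3≡23 → x

gcgnyx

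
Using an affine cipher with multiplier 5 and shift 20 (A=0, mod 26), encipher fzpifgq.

f(5): 5·5+20=45≡19 → t
z(25): 5·25+20=145≡15 → p
p(15): 5·15+20=95≡17 → r
i(8): 5·8+20=60≡8 → i
f(5): 5·5+20=45≡19 → t
g(6): 5·6+20=50≡24 → y
q(16): 5·16+20=100≡22 → w

tprityw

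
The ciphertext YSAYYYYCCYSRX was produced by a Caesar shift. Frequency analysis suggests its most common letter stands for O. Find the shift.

The most frequent ciphertext letter is Y (appears 6 times).
Y is position 24; O is position 14.
Shift = 10.

10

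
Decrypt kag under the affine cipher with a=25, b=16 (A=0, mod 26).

gqk

The inverse of 25 mod 26 is 25, since 25·25=625≡1. Apply D(y)=25·(y−16) mod 26:
k(10): 25·(10−16)=-150≡6 → g
a(0): 25·(0−16)=-400≡16 → q
g(6): 25·(6−16)=-250≡10 → k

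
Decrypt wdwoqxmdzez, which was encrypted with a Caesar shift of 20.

w(22): 22−20=2 → c
d(3): 3−20=-17≡9 → j
w(22): 22−20=2 → c
o(14): 14−20=-6≡20 → u
q(16): 16−20=-4≡22 → w
x(23): 23−20=3 → d
m(12): 12−20=-8≡18 → s
d(3): 3−20=-17≡9 → j
z(25): 25−20=5 → f
e(4): 4−20=-16≡10 → k
z(25): 25−20=5 → f

cjcuwdsjfkf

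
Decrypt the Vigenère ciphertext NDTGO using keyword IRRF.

FMCBG

Repeat the key across the ciphertext: IRRFI
N(13)−I(8): 5 → F
D(3)−R(17): -14≡12 → M
T(19)−R(17): 2 → C
G(6)−F(5): 1 → B
O(14)−I(8): 6 → G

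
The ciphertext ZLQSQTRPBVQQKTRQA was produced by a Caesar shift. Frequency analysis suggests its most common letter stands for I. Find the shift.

8

The most frequent ciphertext letter is Q (appears 5 times).
Q is position 16; I is position 8.
Shift = 8.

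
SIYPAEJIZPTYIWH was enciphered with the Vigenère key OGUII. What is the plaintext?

ECEHSQDORHFSOOZ

Repeat the key across the ciphertext: OGUIIOGUIIOGUII
S(18)−O(14): 4 → E
I(8)−G(6): 2 → C
Y(24)−U(20): 4 → E
P(15)−I(8): 7 → H
A(0)−I(8): -8≡18 → S
E(4)−O(14): -10≡16 → Q
J(9)−G(6): 3 → D
I(8)−U(20): -12≡14 → O
Z(25)−I(8): 17 → R
P(15)−I(8): 7 → H
T(19)−O(14): 5 → F
Y(24)−G(6): 18 → S
I(8)−U(20): -12≡14 → O
W(22)−I(8): 14 → O
H(7)−I(8): -1≡25 → Z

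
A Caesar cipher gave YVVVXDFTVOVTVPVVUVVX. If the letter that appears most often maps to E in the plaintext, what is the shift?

The most frequent ciphertext letter is V (appears 10 times).
V is position 21; E is position 4.
Shift = 17.

17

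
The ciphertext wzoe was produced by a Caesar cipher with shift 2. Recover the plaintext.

w(22): 22−2=20 → u
z(25): 25−2=23 → x
o(14): 14−2=12 → m
e(4): 4−2=2 → c

uxmc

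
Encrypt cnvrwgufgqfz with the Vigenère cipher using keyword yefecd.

aravyjsjluhc

Repeat the key across the message: yefecdyefecd
c(2)+y(24): 26≡0 → a
n(13)+e(4): 17 → r
v(21)+f(5): 26≡0 → a
r(17)+e(4): 21 → v
w(22)+c(2): 24 → y
g(6)+d(3): 9 → j
u(20)+y(24): 44≡18 → s
f(5)+e(4): 9 → j
g(6)+f(5): 11 → l
q(16)+e(4): 20 → u
f(5)+c(2): 7 → h
z(25)+d(3): 28≡2 → c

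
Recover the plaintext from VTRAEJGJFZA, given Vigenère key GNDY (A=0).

Repeat the key across the ciphertext: GNDYGNDYGND
V(21)−G(6): 15 → P
T(19)−N(13): 6 → G
R(17)−D(3): 14 → O
A(0)−Y(24): -24≡2 → C
E(4)−G(6): -2≡24 → Y
J(9)−N(13): -4≡22 → W
G(6)−D(3): 3 → D
J(9)−Y(24): -15≡11 → L
F(5)−G(6): -1≡25 → Z
Z(25)−N(13): 12 → M
A(0)−D(3): -3≡23 → X

PGOCYWDLZMX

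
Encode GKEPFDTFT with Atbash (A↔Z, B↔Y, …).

TPVKUWGUG

G(6) → T(19)
K(10) → P(15)
E(4) → V(21)
P(15) → K(10)
F(5) → U(20)
D(3) → W(22)
T(19) → G(6)
F(5) → U(20)
T(19) → G(6)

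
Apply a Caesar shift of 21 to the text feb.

azw

f(5): 5+21=26≡0 → a
e(4): 4+21=25 → z
b(1): 1+21=22 → w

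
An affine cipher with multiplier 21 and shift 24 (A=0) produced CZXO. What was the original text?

The inverse of 21 mod 26 is 5, since 21·5=105≡1. Apply D(y)=5·(y−24) mod 26:
C(2): 5·(2−24)=-110≡20 → U
Z(25): 5·(25−24)=5 → F
X(23): 5·(23−24)=-5≡21 → V
O(14): 5·(14−24)=-50≡2 → C

UFVC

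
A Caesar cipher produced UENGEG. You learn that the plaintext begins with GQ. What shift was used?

14

From the crib: U(20)−G(6)=14, so the shift is 14.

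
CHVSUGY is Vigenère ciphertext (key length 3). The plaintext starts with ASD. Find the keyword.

CPS

Subtract each crib letter from the matching ciphertext letter (mod 26):
C(2)−A(0)=2 → C
H(7)−S(18)=-11≡15 → P
V(21)−D(3)=18 → S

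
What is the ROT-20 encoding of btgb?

b(1): 1+20=21 → v
t(19): 19+20=39≡13 → n
g(6): 6+20=26≡0 → a
b(1): 1+20=21 → v

vnav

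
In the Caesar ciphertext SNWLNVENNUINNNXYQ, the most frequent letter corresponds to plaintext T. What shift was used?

20

The most frequent ciphertext letter is N (appears 7 times).
N is position 13; T is position 19.
Shift = -6≡20.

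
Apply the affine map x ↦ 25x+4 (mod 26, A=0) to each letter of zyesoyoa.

z(25): 25·25+4=629≡5 → f
y(24): 25·24+4=604≡6 → g
e(4): 25·4+4=104≡0 → a
s(18): 25·18+4=454≡12 → m
o(14): 25·14+4=354≡16 → q
y(24): 25·24+4=604≡6 → g
o(14): 25·14+4=354≡16 → q
a(0): 25·0+4=4 → e

fgamqgqe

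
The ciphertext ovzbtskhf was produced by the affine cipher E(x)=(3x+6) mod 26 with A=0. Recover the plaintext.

The inverse of 3 mod 26 is 9, since 3·9=27≡1. Apply D(y)=9·(y−6) mod 26:
o(14): 9·(14−6)=72≡20 → u
v(21): 9·(21−6)=135≡5 → f
z(25): 9·(25−6)=171≡15 → p
b(1): 9·(1−6)=-45≡7 → h
t(19): 9·(19−6)=117≡13 → n
s(18): 9·(18−6)=108≡4 → e
k(10): 9·(10−6)=36≡10 → k
h(7): 9·(7−6)=9 → j
f(5): 9·(5−6)=-9≡17 → r

ufphnekjr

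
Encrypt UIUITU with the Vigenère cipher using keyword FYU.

Repeat the key across the message: FYUFYU
U(20)+F(5): 25 → Z
I(8)+Y(24): 32≡6 → G
U(20)+U(20): 40≡14 → O
I(8)+F(5): 13 → N
T(19)+Y(24): 43≡17 → R
U(20)+U(20): 40≡14 → O

ZGONRO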